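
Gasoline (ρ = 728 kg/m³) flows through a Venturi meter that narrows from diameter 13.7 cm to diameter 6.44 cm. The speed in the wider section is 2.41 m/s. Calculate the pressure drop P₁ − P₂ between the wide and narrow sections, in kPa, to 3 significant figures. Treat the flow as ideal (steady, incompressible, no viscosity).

ΔP ≈ 41.2 kPa

Continuity gives A₁v₁ = A₂v₂, so v₂ = (147 cm²)/(32.6 cm²) × 2.41 m/s = 10.9 m/s.
The pipe is horizontal, so Bernoulli reduces to P₁ + ½ρv₁² = P₂ + ½ρv₂².
P₁ − P₂ = ½·728·(10.9² − 2.41²) = ½·728·113 = 41200 Pa.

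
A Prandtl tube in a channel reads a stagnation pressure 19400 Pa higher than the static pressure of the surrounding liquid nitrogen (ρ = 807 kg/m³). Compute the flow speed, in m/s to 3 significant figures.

v = 6.93 m/s

Bernoulli between the free stream and the stagnation point: ½ρv² = P_stag − P_static.
v = √(2ΔP/ρ) = √(2·19400/807) = 6.93 m/s.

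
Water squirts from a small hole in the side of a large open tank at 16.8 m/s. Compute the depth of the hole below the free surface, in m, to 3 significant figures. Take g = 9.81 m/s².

h ≈ 14.4 m

Inverting v = √(2gh) gives h = v² / 2g.
h = 16.8²/(2·9.81) = 282/19.62 = 14.4 m.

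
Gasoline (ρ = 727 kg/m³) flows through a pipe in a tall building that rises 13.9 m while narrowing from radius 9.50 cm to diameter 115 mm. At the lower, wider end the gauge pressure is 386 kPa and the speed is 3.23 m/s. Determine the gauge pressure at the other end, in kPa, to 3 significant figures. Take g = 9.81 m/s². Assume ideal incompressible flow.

P₂ ≈ 262 kPa

Continuity gives A₁v₁ = A₂v₂, so v₂ = (284 cm²)/(104 cm²) × 3.23 m/s = 8.82 m/s.
Applying Bernoulli between the two ends and solving for P₂: P₂ = P₁ + ½ρ(v₁² − v₂²) − ρgΔh.
P₂ = 386000 + ½·727·(3.23² − 8.82²) − 727·9.81·(+13.9) = 386000 + (-24500) − (99100) = 262000 Pa.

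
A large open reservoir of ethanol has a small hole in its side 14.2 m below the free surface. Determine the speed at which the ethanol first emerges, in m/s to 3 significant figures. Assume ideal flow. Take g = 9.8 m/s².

Torricelli's result v = √(2gh) gives v = √(2·9.8·14.2) = 16.7 m/s.

v ≈ 16.7 m/s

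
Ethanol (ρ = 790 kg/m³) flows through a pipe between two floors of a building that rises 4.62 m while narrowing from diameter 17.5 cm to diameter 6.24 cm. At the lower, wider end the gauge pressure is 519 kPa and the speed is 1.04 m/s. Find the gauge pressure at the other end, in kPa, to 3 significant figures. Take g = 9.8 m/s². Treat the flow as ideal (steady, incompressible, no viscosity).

The volume flow rate is constant, so v₂ = (A₁/A₂)v₁ = (241/30.6)·1.04 = 8.18 m/s.
Bernoulli: P₁ + ½ρv₁² + ρg h₁ = P₂ + ½ρv₂² + ρg h₂, so P₂ = P₁ + ½ρ(v₁² − v₂²) − ρg(h₂ − h₁).
P₂ = 519000 + ½·790·(1.04² − 8.18²) − 790·9.8·(+4.62) = 519000 + (-26000) − (35800) = 457000 Pa.

P₂ = 457 kPa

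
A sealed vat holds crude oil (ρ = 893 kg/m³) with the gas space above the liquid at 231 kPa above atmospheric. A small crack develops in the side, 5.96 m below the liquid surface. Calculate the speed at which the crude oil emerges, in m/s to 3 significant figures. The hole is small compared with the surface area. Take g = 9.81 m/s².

v = 25.2 m/s

Take point 1 at the surface (v₁ ≈ 0) and point 2 at the hole (at atmospheric pressure). Bernoulli: P₁ + ρg h = P_atm + ½ρv₂².
With P₁ − P_atm = 231000 Pa, v₂ = √(2gh + 2ΔP/ρ) = √(2·9.81·5.96 + 2·231000/893) = 25.2 m/s.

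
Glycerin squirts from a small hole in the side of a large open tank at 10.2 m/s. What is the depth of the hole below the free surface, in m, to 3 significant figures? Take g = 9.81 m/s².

Torricelli: v = √(2gh), so h = v²/(2g).
h = 10.2²/(2·9.81) = 104/19.62 = 5.30 m.

5.30 m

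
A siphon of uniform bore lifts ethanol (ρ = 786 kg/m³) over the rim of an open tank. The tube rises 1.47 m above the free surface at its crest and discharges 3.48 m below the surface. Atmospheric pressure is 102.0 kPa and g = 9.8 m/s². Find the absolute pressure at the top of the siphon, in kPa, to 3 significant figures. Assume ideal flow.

From the surface to the outlet (both open to atmosphere, surface at rest): v = √(2g·h_out) = √(2·9.8·3.48) = 8.26 m/s.
With constant cross-section the crest speed equals v; applying Bernoulli from the surface up to the crest, P_top = P_atm − ½ρv² − ρg·h_top.
P_top = 102000 − ½·786·8.26² − 786·9.8·1.47 = 63900 Pa.

P_top = 63.9 kPa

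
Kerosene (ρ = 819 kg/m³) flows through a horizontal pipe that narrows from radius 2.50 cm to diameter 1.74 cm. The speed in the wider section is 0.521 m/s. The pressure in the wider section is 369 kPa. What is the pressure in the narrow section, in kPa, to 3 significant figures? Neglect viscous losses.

Continuity gives A₁v₁ = A₂v₂, so v₂ = (19.6 cm²)/(2.38 cm²) × 0.521 m/s = 4.30 m/s.
The pipe is horizontal, so Bernoulli reduces to P₁ + ½ρv₁² = P₂ + ½ρv₂².
P₂ = P₁ − ½ρ(v₂² − v₁²) = 369000 − ½·819·(4.30² − 0.521²) = 369000 − 7470 = 362000 Pa.

P₂ ≈ 362 kPa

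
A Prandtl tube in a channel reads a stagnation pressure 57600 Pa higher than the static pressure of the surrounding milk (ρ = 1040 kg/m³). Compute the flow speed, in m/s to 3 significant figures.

v ≈ 10.5 m/s

The dynamic pressure equals the rise in static pressure at the stagnation point: ΔP = ½ρv².
v = √(2ΔP/ρ) = √(2·57600/1040) = 10.5 m/s.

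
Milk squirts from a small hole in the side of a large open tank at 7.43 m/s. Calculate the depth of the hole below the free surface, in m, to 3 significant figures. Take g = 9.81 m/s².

2.81 m

Torricelli: v = √(2gh), so h = v²/(2g).
h = 7.43²/(2·9.81) = 55.2/19.62 = 2.81 m.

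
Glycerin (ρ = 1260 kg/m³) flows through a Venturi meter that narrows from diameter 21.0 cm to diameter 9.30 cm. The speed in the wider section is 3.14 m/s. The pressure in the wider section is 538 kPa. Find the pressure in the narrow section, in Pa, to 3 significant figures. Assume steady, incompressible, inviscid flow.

P₂ = 383000 Pa

The volume flow rate is constant, so v₂ = (A₁/A₂)v₁ = (346/67.9)·3.14 = 16.0 m/s.
Along the horizontal streamline, P + ½ρv² is constant.
P₂ = P₁ − ½ρ(v₂² − v₁²) = 538000 − ½·1260·(16.0² − 3.14²) = 538000 − 155000 = 383000 Pa.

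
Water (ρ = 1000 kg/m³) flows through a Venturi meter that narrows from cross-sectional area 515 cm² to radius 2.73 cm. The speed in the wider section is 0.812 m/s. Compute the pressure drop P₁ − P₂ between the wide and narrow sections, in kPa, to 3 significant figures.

ΔP = 159 kPa

Mass conservation (A₁v₁ = A₂v₂) gives v₂ = 0.812 × 515/23.4 = 17.9 m/s.
With no height change, Bernoulli's equation is P₁ + ½ρv₁² = P₂ + ½ρv₂².
P₁ − P₂ = ½·1000·(17.9² − 0.812²) = ½·1000·318 = 159000 Pa.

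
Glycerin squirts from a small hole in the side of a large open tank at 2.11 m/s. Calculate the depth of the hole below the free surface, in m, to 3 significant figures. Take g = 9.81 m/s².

h ≈ 0.227 m

Torricelli: v = √(2gh), so h = v²/(2g).
h = 2.11²/(2·9.81) = 4.45/19.62 = 0.227 m.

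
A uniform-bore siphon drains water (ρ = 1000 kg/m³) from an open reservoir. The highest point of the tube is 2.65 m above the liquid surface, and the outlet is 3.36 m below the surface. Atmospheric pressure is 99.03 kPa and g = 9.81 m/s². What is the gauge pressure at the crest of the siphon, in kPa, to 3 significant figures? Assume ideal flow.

From the surface to the outlet (both open to atmosphere, surface at rest): v = √(2g·h_out) = √(2·9.81·3.36) = 8.12 m/s.
The bore is uniform, so the speed at the crest is the same v. Bernoulli surface→crest: P_atm = P_top + ½ρv² + ρg·h_top.
P_top = 99030 − ½·1000·8.12² − 1000·9.81·2.65 = 40100 Pa. So P_gauge = P_top − P_atm = -59000 Pa.

P_gauge ≈ -59.0 kPa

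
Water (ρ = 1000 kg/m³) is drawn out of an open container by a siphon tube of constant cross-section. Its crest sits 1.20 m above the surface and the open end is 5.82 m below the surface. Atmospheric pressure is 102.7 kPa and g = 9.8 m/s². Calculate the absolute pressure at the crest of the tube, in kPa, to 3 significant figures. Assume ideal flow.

The outlet speed comes from Torricelli: v = √(2g·5.82) = 10.7 m/s.
With constant cross-section the crest speed equals v; applying Bernoulli from the surface up to the crest, P_top = P_atm − ½ρv² − ρg·h_top.
P_top = 102700 − ½·1000·10.7² − 1000·9.8·1.20 = 33900 Pa.

P_top = 33.9 kPa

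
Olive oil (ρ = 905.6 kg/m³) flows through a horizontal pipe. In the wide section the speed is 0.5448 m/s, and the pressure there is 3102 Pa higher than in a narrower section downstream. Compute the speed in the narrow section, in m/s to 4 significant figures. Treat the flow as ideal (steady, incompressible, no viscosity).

With h₁ = h₂, rearranging Bernoulli gives v₂ = √(v₁² + 2ΔP/ρ).
v₂ = √(0.5448² + 2·3102/905.6) = √(0.2968 + 6.851) = 2.673 m/s.

2.673 m/s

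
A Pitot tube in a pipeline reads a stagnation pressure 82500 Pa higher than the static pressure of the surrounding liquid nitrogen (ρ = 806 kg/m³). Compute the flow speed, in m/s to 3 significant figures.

v ≈ 14.3 m/s

The dynamic pressure equals the rise in static pressure at the stagnation point: ΔP = ½ρv².
v = √(2ΔP/ρ) = √(2·82500/806) = 14.3 m/s.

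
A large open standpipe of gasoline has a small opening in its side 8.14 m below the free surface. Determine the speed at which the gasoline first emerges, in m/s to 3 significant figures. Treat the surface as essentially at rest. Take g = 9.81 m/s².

12.6 m/s

Torricelli's result v = √(2gh) gives v = √(2·9.81·8.14) = 12.6 m/s.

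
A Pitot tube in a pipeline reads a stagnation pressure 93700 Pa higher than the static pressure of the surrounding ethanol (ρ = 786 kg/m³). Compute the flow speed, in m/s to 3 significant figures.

At the stagnation point the flow is brought to rest, so Bernoulli gives P_stag − P_static = ½ρv².
v = √(2ΔP/ρ) = √(2·93700/786) = 15.4 m/s.

15.4 m/s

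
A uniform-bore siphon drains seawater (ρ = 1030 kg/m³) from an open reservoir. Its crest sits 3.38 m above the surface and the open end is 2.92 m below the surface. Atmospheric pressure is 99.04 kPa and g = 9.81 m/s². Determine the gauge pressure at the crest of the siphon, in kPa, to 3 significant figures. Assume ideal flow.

Bernoulli surface→outlet gives ½v² = g·h_out, so v = √(2·9.81·2.92) = 7.57 m/s.
With constant cross-section the crest speed equals v; applying Bernoulli from the surface up to the crest, P_top = P_atm − ½ρv² − ρg·h_top.
P_top = 99040 − ½·1030·7.57² − 1030·9.81·3.38 = 35400 Pa. So P_gauge = P_top − P_atm = -63700 Pa.

-63.7 kPa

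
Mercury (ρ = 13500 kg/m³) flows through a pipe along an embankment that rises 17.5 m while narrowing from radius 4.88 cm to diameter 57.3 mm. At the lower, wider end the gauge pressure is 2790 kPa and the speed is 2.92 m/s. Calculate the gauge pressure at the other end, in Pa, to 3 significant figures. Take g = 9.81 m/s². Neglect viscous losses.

Mass conservation (A₁v₁ = A₂v₂) gives v₂ = 2.92 × 74.8/25.8 = 8.47 m/s.
Energy conservation along the streamline gives P₂ = P₁ − ½ρ(v₂² − v₁²) − ρg(h₂ − h₁).
P₂ = 2790000 + ½·13500·(2.92² − 8.47²) − 13500·9.81·(+17.5) = 2790000 + (-427000) − (2320000) = 45500 Pa.

P₂ ≈ 45500 Pa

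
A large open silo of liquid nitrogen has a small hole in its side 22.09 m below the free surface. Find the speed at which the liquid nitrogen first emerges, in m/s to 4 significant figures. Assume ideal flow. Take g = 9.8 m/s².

v ≈ 20.81 m/s

Torricelli's result v = √(2gh) gives v = √(2·9.8·22.09) = 20.81 m/s.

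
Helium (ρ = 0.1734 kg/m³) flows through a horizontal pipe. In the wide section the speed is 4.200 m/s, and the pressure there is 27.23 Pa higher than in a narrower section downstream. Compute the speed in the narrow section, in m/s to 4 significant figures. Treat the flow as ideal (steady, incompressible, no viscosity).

v₂ ≈ 18.21 m/s

With h₁ = h₂, rearranging Bernoulli gives v₂ = √(v₁² + 2ΔP/ρ).
v₂ = √(4.200² + 2·27.23/0.1734) = √(17.64 + 314.1) = 18.21 m/s.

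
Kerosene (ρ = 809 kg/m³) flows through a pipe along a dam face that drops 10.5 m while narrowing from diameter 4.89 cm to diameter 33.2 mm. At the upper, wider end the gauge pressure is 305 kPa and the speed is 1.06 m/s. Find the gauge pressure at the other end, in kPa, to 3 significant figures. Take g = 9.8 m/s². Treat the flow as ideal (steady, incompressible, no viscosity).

Continuity gives A₁v₁ = A₂v₂, so v₂ = (18.8 cm²)/(8.66 cm²) × 1.06 m/s = 2.30 m/s.
Bernoulli: P₁ + ½ρv₁² + ρg h₁ = P₂ + ½ρv₂² + ρg h₂, so P₂ = P₁ + ½ρ(v₁² − v₂²) − ρg(h₂ − h₁).
P₂ = 305000 + ½·809·(1.06² − 2.30²) − 809·9.8·(−10.5) = 305000 + (-1680) − (-83200) = 387000 Pa.

P₂ = 387 kPa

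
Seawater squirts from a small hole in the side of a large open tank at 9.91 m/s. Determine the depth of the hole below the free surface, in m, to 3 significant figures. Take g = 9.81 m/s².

Inverting v = √(2gh) gives h = v² / 2g.
h = 9.91²/(2·9.81) = 98.2/19.62 = 5.01 m.

5.01 m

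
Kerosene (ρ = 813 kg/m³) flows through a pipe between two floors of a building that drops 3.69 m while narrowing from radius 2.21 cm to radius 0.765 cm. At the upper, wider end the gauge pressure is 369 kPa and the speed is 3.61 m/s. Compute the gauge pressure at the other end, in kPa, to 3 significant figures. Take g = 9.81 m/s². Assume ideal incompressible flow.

Mass conservation (A₁v₁ = A₂v₂) gives v₂ = 3.61 × 15.3/1.84 = 30.1 m/s.
Applying Bernoulli between the two ends and solving for P₂: P₂ = P₁ + ½ρ(v₁² − v₂²) − ρgΔh.
P₂ = 369000 + ½·813·(3.61² − 30.1²) − 813·9.81·(−3.69) = 369000 + (-364000) − (-29400) = 34800 Pa.

P₂ ≈ 34.8 kPa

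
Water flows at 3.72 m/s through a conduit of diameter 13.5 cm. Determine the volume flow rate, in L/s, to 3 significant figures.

Q ≈ 53.2 L/s

Q = A·v = 0.0143 m² × 3.72 m/s = 0.0532 m³/s.
Converting: 0.0532 m³/s × 1000 = 53.2 L/s.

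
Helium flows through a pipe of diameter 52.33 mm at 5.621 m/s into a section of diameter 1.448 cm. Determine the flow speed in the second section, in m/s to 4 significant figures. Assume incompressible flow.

The volume flow rate is constant, so v₂ = (A₁/A₂)v₁ = (21.51/1.647)·5.621 = 73.41 m/s.

73.41 m/s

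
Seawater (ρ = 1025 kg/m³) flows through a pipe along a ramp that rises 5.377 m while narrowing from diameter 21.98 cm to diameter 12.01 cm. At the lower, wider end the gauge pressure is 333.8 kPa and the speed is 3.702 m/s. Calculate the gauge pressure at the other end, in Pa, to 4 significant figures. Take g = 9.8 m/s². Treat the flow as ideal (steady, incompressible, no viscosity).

Mass conservation (A₁v₁ = A₂v₂) gives v₂ = 3.702 × 379.4/113.3 = 12.40 m/s.
Energy conservation along the streamline gives P₂ = P₁ − ½ρ(v₂² − v₁²) − ρg(h₂ − h₁).
P₂ = 333800 + ½·1025·(3.702² − 12.40²) − 1025·9.8·(+5.377) = 333800 + (-71770) − (54010) = 208000 Pa.

P₂ ≈ 208000 Pa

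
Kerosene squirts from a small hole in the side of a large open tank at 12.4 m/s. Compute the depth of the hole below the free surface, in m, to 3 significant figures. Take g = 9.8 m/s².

For a small hole in a large open tank, ½v² = gh, giving h = v²/(2g).
h = 12.4²/(2·9.8) = 154/19.60 = 7.84 m.

h = 7.84 m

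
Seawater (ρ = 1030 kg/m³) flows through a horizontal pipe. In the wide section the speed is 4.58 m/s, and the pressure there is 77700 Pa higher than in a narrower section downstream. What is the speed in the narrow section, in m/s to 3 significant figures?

v₂ = 13.1 m/s

With h₁ = h₂, rearranging Bernoulli gives v₂ = √(v₁² + 2ΔP/ρ).
v₂ = √(4.58² + 2·77700/1030) = √(21.0 + 151) = 13.1 m/s.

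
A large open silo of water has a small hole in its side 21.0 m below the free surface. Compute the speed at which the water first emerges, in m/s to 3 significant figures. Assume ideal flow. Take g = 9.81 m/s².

The surface is effectively still and both ends are open, so ½v² = gh and v = √(2·9.81·21.0) = 20.3 m/s.

20.3 m/s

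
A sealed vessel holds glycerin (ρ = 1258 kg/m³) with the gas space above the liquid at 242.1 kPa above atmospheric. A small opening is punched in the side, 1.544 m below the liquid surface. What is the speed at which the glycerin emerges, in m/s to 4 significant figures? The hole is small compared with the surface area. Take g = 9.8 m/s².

20.38 m/s

Take point 1 at the surface (v₁ ≈ 0) and point 2 at the hole (at atmospheric pressure). Bernoulli: P₁ + ρg h = P_atm + ½ρv₂².
With P₁ − P_atm = 242100 Pa, v₂ = √(2gh + 2ΔP/ρ) = √(2·9.8·1.544 + 2·242100/1258) = 20.38 m/s.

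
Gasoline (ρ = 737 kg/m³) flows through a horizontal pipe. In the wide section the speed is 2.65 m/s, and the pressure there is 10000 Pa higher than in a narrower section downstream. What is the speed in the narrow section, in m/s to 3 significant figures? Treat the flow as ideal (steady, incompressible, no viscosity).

v₂ = 5.84 m/s

Horizontal Bernoulli: P₁ + ½ρv₁² = P₂ + ½ρv₂², so v₂² = v₁² + 2(P₁ − P₂)/ρ.
v₂ = √(2.65² + 2·10000/737) = √(7.02 + 27.1) = 5.84 m/s.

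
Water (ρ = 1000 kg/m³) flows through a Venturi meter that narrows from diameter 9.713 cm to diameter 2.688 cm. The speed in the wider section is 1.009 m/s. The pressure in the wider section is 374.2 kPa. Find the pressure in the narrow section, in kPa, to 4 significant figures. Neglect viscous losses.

P₂ ≈ 287.9 kPa

By continuity, v₂ = v₁·A₁/A₂ = 1.009·(74.10/5.675) = 13.17 m/s.
With no height change, Bernoulli's equation is P₁ + ½ρv₁² = P₂ + ½ρv₂².
P₂ = P₁ − ½ρ(v₂² − v₁²) = 374200 − ½·1000·(13.17² − 1.009²) = 374200 − 86280 = 287900 Pa.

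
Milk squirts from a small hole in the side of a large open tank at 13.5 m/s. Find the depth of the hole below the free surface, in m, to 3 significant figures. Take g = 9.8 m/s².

h ≈ 9.30 m

Torricelli: v = √(2gh), so h = v²/(2g).
h = 13.5²/(2·9.8) = 182/19.60 = 9.30 m.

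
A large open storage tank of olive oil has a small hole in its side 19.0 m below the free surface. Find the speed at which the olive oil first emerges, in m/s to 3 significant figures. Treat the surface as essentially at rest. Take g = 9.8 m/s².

Bernoulli from surface to hole (P equal, v_surface ≈ 0): v = √(2gh) = √(2×9.8×19.0) = 19.3 m/s.

v = 19.3 m/s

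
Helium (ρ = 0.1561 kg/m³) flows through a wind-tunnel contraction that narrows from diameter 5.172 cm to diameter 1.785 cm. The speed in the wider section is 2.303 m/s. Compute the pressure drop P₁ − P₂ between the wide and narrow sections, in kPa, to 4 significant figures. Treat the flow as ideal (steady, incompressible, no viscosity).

ΔP ≈ 0.02876 kPa

The volume flow rate is constant, so v₂ = (A₁/A₂)v₁ = (21.01/2.502)·2.303 = 19.33 m/s.
With no height change, Bernoulli's equation is P₁ + ½ρv₁² = P₂ + ½ρv₂².
P₁ − P₂ = ½·0.1561·(19.33² − 2.303²) = ½·0.1561·368.5 = 28.76 Pa.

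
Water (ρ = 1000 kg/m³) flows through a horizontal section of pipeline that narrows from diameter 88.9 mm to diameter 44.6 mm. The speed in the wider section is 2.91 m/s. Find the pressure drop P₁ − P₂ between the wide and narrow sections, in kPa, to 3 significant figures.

Mass conservation (A₁v₁ = A₂v₂) gives v₂ = 2.91 × 62.1/15.6 = 11.6 m/s.
Bernoulli (h₁ = h₂): P₁ − P₂ = ½ρ(v₂² − v₁²).
P₁ − P₂ = ½·1000·(11.6² − 2.91²) = ½·1000·125 = 62600 Pa.

62.6 kPa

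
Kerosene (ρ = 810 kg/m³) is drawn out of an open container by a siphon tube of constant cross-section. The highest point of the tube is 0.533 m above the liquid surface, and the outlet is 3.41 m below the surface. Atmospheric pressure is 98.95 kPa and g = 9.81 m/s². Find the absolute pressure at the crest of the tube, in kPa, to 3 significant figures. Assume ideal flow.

Bernoulli surface→outlet gives ½v² = g·h_out, so v = √(2·9.81·3.41) = 8.18 m/s.
The bore is uniform, so the speed at the crest is the same v. Bernoulli surface→crest: P_atm = P_top + ½ρv² + ρg·h_top.
P_top = 98950 − ½·810·8.18² − 810·9.81·0.533 = 67600 Pa.

67.6 kPa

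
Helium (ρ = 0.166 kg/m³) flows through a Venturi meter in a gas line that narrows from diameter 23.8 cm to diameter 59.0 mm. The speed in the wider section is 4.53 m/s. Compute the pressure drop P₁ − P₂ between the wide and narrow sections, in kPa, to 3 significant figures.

ΔP ≈ 0.449 kPa

By continuity, v₂ = v₁·A₁/A₂ = 4.53·(445/27.3) = 73.7 m/s.
Along the horizontal streamline, P + ½ρv² is constant.
P₁ − P₂ = ½·0.166·(73.7² − 4.53²) = ½·0.166·5410 = 449 Pa.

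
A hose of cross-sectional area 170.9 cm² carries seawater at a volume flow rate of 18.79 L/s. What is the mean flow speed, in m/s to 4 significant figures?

Q = 18.79 L/s = 0.01879 m³/s.
v = Q/A = 0.01879 / 0.01709 = 1.099 m/s.

1.099 m/s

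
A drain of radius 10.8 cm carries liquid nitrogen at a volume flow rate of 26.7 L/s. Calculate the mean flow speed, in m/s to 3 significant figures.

Q = 26.7 L/s = 0.0267 m³/s.
v = Q/A = 0.0267 / 0.0366 = 0.729 m/s.

v ≈ 0.729 m/s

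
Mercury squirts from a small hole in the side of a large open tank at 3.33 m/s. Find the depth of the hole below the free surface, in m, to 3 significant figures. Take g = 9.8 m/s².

h ≈ 0.566 m

For a small hole in a large open tank, ½v² = gh, giving h = v²/(2g).
h = 3.33²/(2·9.8) = 11.1/19.60 = 0.566 m.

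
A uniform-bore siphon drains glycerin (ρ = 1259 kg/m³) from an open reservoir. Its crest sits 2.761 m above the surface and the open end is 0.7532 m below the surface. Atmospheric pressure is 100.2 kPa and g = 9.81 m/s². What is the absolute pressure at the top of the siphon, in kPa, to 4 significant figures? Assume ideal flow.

Bernoulli surface→outlet gives ½v² = g·h_out, so v = √(2·9.81·0.7532) = 3.844 m/s.
With constant cross-section the crest speed equals v; applying Bernoulli from the surface up to the crest, P_top = P_atm − ½ρv² − ρg·h_top.
P_top = 100200 − ½·1259·3.844² − 1259·9.81·2.761 = 56800 Pa.

P_top ≈ 56.80 kPa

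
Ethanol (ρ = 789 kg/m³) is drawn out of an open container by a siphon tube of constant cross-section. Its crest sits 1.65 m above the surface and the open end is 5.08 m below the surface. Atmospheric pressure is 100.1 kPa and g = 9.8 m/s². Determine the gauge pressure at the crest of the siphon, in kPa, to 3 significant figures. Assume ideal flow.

From the surface to the outlet (both open to atmosphere, surface at rest): v = √(2g·h_out) = √(2·9.8·5.08) = 9.98 m/s.
With constant cross-section the crest speed equals v; applying Bernoulli from the surface up to the crest, P_top = P_atm − ½ρv² − ρg·h_top.
P_top = 100100 − ½·789·9.98² − 789·9.8·1.65 = 48100 Pa. So P_gauge = P_top − P_atm = -52000 Pa.

-52.0 kPa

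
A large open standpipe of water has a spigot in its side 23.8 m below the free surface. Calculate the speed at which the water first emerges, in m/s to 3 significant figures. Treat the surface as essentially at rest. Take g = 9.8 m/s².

21.6 m/s

Torricelli's result v = √(2gh) gives v = √(2·9.8·23.8) = 21.6 m/s.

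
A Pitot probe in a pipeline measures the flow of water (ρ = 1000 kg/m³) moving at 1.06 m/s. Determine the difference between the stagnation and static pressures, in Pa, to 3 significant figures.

ΔP ≈ 562 Pa

The dynamic pressure equals the rise in static pressure at the stagnation point: ΔP = ½ρv².
ΔP = ½·1000·1.06² = 562 Pa.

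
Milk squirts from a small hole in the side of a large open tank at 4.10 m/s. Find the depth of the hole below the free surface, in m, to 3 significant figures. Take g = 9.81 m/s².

h = 0.857 m

Inverting v = √(2gh) gives h = v² / 2g.
h = 4.10²/(2·9.81) = 16.8/19.62 = 0.857 m.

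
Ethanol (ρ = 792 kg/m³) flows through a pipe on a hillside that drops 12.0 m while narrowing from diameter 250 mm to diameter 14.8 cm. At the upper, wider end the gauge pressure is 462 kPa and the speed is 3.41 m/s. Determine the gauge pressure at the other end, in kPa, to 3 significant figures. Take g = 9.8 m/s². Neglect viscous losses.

The volume flow rate is constant, so v₂ = (A₁/A₂)v₁ = (491/172)·3.41 = 9.73 m/s.
Energy conservation along the streamline gives P₂ = P₁ − ½ρ(v₂² − v₁²) − ρg(h₂ − h₁).
P₂ = 462000 + ½·792·(3.41² − 9.73²) − 792·9.8·(−12.0) = 462000 + (-32900) − (-93100) = 522000 Pa.

P₂ = 522 kPa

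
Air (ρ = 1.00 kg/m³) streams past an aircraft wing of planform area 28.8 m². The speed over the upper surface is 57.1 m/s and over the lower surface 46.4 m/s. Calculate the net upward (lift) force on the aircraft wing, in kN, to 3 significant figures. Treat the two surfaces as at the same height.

With equal heights on the two surfaces, Bernoulli gives P_lower − P_upper = ½ρ(v_upper² − v_lower²).
ΔP = ½·1.00·(57.1² − 46.4²) = 554 Pa.
Lift = ΔP · A = 554 × 28.8 = 15900 N.

F ≈ 15.9 kN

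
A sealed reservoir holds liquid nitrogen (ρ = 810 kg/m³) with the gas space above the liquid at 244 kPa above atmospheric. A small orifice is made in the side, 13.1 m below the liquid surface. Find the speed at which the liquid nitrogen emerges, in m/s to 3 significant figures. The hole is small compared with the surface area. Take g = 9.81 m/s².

v ≈ 29.3 m/s

Take point 1 at the surface (v₁ ≈ 0) and point 2 at the hole (at atmospheric pressure). Bernoulli: P₁ + ρg h = P_atm + ½ρv₂².
With P₁ − P_atm = 244000 Pa, v₂ = √(2gh + 2ΔP/ρ) = √(2·9.81·13.1 + 2·244000/810) = 29.3 m/s.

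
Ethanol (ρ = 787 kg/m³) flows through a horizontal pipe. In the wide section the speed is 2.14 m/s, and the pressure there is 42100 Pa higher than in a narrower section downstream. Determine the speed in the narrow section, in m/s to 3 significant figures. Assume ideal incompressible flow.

v₂ ≈ 10.6 m/s

Along the level pipe P + ½ρv² is conserved, hence v₂² = v₁² + 2(P₁ − P₂)/ρ.
v₂ = √(2.14² + 2·42100/787) = √(4.58 + 107) = 10.6 m/s.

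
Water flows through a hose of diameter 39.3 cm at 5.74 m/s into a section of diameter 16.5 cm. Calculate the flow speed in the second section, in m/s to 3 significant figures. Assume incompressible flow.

Mass conservation (A₁v₁ = A₂v₂) gives v₂ = 5.74 × 1210/214 = 32.6 m/s.

v₂ ≈ 32.6 m/s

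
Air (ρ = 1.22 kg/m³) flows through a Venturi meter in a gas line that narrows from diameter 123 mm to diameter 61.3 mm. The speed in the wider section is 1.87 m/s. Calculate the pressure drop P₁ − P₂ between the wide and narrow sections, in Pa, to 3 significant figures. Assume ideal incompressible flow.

32.4 Pa

Mass conservation (A₁v₁ = A₂v₂) gives v₂ = 1.87 × 119/29.5 = 7.53 m/s.
Bernoulli (h₁ = h₂): P₁ − P₂ = ½ρ(v₂² − v₁²).
P₁ − P₂ = ½·1.22·(7.53² − 1.87²) = ½·1.22·53.2 = 32.4 Pa.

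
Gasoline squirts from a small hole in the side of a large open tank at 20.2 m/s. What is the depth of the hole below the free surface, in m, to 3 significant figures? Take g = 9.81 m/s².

h ≈ 20.8 m

For a small hole in a large open tank, ½v² = gh, giving h = v²/(2g).
h = 20.2²/(2·9.81) = 408/19.62 = 20.8 m.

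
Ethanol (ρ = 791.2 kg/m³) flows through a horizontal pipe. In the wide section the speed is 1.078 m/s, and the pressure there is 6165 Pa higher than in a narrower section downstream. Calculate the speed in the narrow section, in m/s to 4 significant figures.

Along the level pipe P + ½ρv² is conserved, hence v₂² = v₁² + 2(P₁ − P₂)/ρ.
v₂ = √(1.078² + 2·6165/791.2) = √(1.162 + 15.58) = 4.092 m/s.

v₂ ≈ 4.092 m/s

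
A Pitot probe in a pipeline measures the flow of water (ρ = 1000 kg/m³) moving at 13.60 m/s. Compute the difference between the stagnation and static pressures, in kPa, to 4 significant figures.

ΔP ≈ 92.48 kPa

Bernoulli between the free stream and the stagnation point: ½ρv² = P_stag − P_static.
ΔP = ½·1000·13.60² = 92480 Pa.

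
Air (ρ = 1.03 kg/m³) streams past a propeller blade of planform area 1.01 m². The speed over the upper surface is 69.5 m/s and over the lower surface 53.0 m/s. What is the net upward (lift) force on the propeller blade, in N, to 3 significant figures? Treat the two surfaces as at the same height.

The faster flow above has the lower pressure; Bernoulli (same height) gives ΔP = ½ρ(v_up² − v_low²).
ΔP = ½·1.03·(69.5² − 53.0²) = 1040 Pa.
Lift = ΔP · A = 1040 × 1.01 = 1050 N.

1050 N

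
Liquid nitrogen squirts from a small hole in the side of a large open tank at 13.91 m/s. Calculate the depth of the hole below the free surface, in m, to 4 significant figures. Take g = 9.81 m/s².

9.862 m

For a small hole in a large open tank, ½v² = gh, giving h = v²/(2g).
h = 13.91²/(2·9.81) = 193.5/19.62 = 9.862 m.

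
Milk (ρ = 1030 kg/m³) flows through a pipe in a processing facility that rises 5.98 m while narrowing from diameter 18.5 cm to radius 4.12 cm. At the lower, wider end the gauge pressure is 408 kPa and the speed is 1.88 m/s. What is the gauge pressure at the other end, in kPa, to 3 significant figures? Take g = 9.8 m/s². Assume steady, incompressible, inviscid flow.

Continuity gives A₁v₁ = A₂v₂, so v₂ = (269 cm²)/(53.3 cm²) × 1.88 m/s = 9.48 m/s.
Bernoulli: P₁ + ½ρv₁² + ρg h₁ = P₂ + ½ρv₂² + ρg h₂, so P₂ = P₁ + ½ρ(v₁² − v₂²) − ρg(h₂ − h₁).
P₂ = 408000 + ½·1030·(1.88² − 9.48²) − 1030·9.8·(+5.98) = 408000 + (-44400) − (60400) = 303000 Pa.

P₂ ≈ 303 kPa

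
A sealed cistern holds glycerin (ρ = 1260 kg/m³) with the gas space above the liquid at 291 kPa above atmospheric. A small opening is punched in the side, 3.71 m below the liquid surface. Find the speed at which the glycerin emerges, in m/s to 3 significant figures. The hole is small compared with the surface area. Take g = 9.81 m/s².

v = 23.1 m/s

Take point 1 at the surface (v₁ ≈ 0) and point 2 at the hole (at atmospheric pressure). Bernoulli: P₁ + ρg h = P_atm + ½ρv₂².
With P₁ − P_atm = 291000 Pa, v₂ = √(2gh + 2ΔP/ρ) = √(2·9.81·3.71 + 2·291000/1260) = 23.1 m/s.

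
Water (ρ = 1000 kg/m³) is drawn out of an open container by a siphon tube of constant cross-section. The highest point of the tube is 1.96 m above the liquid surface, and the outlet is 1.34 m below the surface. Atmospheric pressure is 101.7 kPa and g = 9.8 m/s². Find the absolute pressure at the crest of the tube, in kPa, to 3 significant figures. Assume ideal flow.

From the surface to the outlet (both open to atmosphere, surface at rest): v = √(2g·h_out) = √(2·9.8·1.34) = 5.12 m/s.
With constant cross-section the crest speed equals v; applying Bernoulli from the surface up to the crest, P_top = P_atm − ½ρv² − ρg·h_top.
P_top = 101700 − ½·1000·5.12² − 1000·9.8·1.96 = 69400 Pa.

P_top ≈ 69.4 kPa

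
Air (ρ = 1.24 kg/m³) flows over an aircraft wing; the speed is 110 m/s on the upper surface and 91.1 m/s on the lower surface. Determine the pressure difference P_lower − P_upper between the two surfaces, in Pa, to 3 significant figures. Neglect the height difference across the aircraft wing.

Bernoulli (same height): P_lower − P_upper = ½ρ(v_upper² − v_lower²).
ΔP = ½·1.24·(110² − 91.1²) = 2360 Pa.

2360 Pa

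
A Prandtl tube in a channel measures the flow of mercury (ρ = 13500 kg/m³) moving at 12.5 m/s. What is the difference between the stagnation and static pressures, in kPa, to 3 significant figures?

ΔP ≈ 1050 kPa

Bernoulli between the free stream and the stagnation point: ½ρv² = P_stag − P_static.
ΔP = ½·13500·12.5² = 1050000 Pa.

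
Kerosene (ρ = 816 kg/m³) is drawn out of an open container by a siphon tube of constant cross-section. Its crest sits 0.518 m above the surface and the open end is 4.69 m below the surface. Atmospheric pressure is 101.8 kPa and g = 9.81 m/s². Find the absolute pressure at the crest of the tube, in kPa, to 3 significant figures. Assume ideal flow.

From the surface to the outlet (both open to atmosphere, surface at rest): v = √(2g·h_out) = √(2·9.81·4.69) = 9.59 m/s.
Continuity keeps v the same throughout the tube; from surface to crest, P_atm + 0 = P_top + ½ρv² + ρg·h_top.
P_top = 101800 − ½·816·9.59² − 816·9.81·0.518 = 60100 Pa.

P_top ≈ 60.1 kPa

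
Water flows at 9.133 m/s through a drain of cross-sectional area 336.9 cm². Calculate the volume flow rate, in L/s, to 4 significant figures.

Q ≈ 307.7 L/s

Q = A·v = 0.03369 m² × 9.133 m/s = 0.3077 m³/s.
Converting: 0.3077 m³/s × 1000 = 307.7 L/s.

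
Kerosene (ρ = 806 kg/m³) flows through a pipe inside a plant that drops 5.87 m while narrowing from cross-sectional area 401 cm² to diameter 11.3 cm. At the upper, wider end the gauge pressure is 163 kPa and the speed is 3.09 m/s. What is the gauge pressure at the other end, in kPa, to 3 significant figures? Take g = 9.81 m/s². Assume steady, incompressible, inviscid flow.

P₂ ≈ 152 kPa

Mass conservation (A₁v₁ = A₂v₂) gives v₂ = 3.09 × 401/100 = 12.4 m/s.
Applying Bernoulli between the two ends and solving for P₂: P₂ = P₁ + ½ρ(v₁² − v₂²) − ρgΔh.
P₂ = 163000 + ½·806·(3.09² − 12.4²) − 806·9.81·(−5.87) = 163000 + (-57700) − (-46400) = 152000 Pa.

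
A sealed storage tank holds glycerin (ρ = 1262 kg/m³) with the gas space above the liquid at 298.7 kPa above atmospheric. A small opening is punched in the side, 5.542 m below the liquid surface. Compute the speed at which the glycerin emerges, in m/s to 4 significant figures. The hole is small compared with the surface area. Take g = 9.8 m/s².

v ≈ 24.12 m/s

Take point 1 at the surface (v₁ ≈ 0) and point 2 at the hole (at atmospheric pressure). Bernoulli: P₁ + ρg h = P_atm + ½ρv₂².
With P₁ − P_atm = 298700 Pa, v₂ = √(2gh + 2ΔP/ρ) = √(2·9.8·5.542 + 2·298700/1262) = 24.12 m/s.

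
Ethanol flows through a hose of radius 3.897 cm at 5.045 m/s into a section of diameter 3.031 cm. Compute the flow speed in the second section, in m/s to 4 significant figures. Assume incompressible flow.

v₂ ≈ 33.36 m/s

The volume flow rate is constant, so v₂ = (A₁/A₂)v₁ = (47.71/7.215)·5.045 = 33.36 m/s.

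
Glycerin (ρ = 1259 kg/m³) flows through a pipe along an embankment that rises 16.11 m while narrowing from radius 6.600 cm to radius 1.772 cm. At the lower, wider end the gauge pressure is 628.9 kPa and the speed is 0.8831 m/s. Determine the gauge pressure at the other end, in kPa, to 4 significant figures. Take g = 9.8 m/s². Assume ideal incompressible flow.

336.1 kPa

Continuity gives A₁v₁ = A₂v₂, so v₂ = (136.8 cm²)/(9.865 cm²) × 0.8831 m/s = 12.25 m/s.
Bernoulli: P₁ + ½ρv₁² + ρg h₁ = P₂ + ½ρv₂² + ρg h₂, so P₂ = P₁ + ½ρ(v₁² − v₂²) − ρg(h₂ − h₁).
P₂ = 628900 + ½·1259·(0.8831² − 12.25²) − 1259·9.8·(+16.11) = 628900 + (-93990) − (198800) = 336100 Pa.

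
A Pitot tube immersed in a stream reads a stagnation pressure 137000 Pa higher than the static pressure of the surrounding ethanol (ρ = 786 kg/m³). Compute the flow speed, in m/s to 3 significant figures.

v ≈ 18.7 m/s

At the stagnation point the flow is brought to rest, so Bernoulli gives P_stag − P_static = ½ρv².
v = √(2ΔP/ρ) = √(2·137000/786) = 18.7 m/s.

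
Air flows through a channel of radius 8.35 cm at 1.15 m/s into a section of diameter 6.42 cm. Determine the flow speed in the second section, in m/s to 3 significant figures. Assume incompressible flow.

Continuity gives A₁v₁ = A₂v₂, so v₂ = (219 cm²)/(32.4 cm²) × 1.15 m/s = 7.78 m/s.

v₂ ≈ 7.78 m/s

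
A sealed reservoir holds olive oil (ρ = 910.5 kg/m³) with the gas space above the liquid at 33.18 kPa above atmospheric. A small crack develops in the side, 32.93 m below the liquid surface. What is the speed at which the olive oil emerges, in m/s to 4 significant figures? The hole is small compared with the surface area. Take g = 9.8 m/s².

Take point 1 at the surface (v₁ ≈ 0) and point 2 at the hole (at atmospheric pressure). Bernoulli: P₁ + ρg h = P_atm + ½ρv₂².
With P₁ − P_atm = 33180 Pa, v₂ = √(2gh + 2ΔP/ρ) = √(2·9.8·32.93 + 2·33180/910.5) = 26.80 m/s.

v ≈ 26.80 m/s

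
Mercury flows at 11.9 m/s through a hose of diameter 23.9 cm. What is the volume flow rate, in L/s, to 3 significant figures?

Q ≈ 534 L/s

Q = A·v = 0.0449 m² × 11.9 m/s = 0.534 m³/s.
Converting: 0.534 m³/s × 1000 = 534 L/s.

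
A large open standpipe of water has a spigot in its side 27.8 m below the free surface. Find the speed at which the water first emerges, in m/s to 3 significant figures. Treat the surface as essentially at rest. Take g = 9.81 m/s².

Torricelli's result v = √(2gh) gives v = √(2·9.81·27.8) = 23.4 m/s.

v = 23.4 m/s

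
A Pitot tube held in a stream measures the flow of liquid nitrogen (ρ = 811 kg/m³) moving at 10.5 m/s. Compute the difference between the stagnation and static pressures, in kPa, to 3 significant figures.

ΔP = 44.7 kPa

At the stagnation point the flow is brought to rest, so Bernoulli gives P_stag − P_static = ½ρv².
ΔP = ½·811·10.5² = 44700 Pa.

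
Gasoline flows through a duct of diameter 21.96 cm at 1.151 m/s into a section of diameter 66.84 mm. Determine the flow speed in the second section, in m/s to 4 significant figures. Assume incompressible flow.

Continuity gives A₁v₁ = A₂v₂, so v₂ = (378.8 cm²)/(35.09 cm²) × 1.151 m/s = 12.42 m/s.

v₂ = 12.42 m/s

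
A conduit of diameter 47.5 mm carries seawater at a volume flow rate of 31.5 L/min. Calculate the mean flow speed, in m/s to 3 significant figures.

Q = 31.5 L/min = 0.000525 m³/s.
v = Q/A = 0.000525 / 0.00177 = 0.296 m/s.

v ≈ 0.296 m/s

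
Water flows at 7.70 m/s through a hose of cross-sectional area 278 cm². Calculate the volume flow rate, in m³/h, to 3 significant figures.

Q ≈ 771 m³/h

Q = A·v = 0.0278 m² × 7.70 m/s = 0.214 m³/s.
Converting: 0.214 m³/s × 3600 = 771 m³/h.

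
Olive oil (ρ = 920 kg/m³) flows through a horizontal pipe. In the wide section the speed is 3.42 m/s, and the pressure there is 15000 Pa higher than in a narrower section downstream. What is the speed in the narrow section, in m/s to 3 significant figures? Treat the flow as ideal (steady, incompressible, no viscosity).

v₂ = 6.66 m/s

Along the level pipe P + ½ρv² is conserved, hence v₂² = v₁² + 2(P₁ − P₂)/ρ.
v₂ = √(3.42² + 2·15000/920) = √(11.7 + 32.6) = 6.66 m/s.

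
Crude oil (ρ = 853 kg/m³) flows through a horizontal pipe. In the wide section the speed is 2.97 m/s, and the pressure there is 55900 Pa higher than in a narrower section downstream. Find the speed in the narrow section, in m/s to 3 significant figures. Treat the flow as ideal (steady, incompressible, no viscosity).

v₂ = 11.8 m/s

With h₁ = h₂, rearranging Bernoulli gives v₂ = √(v₁² + 2ΔP/ρ).
v₂ = √(2.97² + 2·55900/853) = √(8.82 + 131) = 11.8 m/s.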